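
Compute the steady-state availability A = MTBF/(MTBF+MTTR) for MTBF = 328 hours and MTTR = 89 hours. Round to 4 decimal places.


MTBF = 328
MTTR = 89
MTBF + MTTR = 417
A = 328 / 417
A = 0.7866

0.7866


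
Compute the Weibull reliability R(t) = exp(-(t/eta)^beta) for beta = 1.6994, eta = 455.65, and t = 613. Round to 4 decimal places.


beta = 1.6994, eta = 455.65, t = 613
t/eta = 613 / 455.65 = 1.3453
(t/eta)^beta = 1.3453^1.6994 = 1.6555
R(t) = exp(-1.6555)
R(t) = 0.191

0.191


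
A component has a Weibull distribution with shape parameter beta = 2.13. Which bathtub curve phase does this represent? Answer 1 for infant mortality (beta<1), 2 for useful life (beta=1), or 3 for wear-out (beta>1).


beta = 2.13
Compare beta to 1:
beta < 1 => infant mortality (phase 1)
beta = 1 => useful life (phase 2)
beta > 1 => wear-out (phase 3)
Since beta = 2.13, this is wear-out (increasing failure rate)
Phase = 3

3


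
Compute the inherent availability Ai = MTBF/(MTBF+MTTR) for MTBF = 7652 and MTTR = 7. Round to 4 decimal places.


MTBF = 7652
MTTR = 7
MTBF + MTTR = 7659
Ai = 7652 / 7659
Ai = 0.9991

0.9991


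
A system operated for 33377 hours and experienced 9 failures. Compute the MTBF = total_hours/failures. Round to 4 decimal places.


total_hours = 33377
failures = 9
MTBF = 33377 / 9
MTBF = 3708.5556

3708.5556


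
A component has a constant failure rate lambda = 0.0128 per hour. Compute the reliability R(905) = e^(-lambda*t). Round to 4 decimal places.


lambda = 0.0128
t = 905
lambda * t = 11.584
R(t) = e^(-11.584)
R(t) = 0.0

0.0


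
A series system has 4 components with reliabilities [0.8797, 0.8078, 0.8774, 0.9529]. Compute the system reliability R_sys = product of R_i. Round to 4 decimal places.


Components: [0.8797, 0.8078, 0.8774, 0.9529]
After component 1 (R=0.8797): product = 0.8797
After component 2 (R=0.8078): product = 0.7106
After component 3 (R=0.8774): product = 0.6235
After component 4 (R=0.9529): product = 0.5941
R_sys = 0.5941

0.5941


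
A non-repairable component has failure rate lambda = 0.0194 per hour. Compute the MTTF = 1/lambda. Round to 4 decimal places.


lambda = 0.0194
MTTF = 1 / 0.0194
MTTF = 51.5464

51.5464


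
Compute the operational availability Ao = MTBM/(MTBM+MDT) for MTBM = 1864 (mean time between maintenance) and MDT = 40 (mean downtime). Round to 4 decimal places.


MTBM = 1864
MDT = 40
MTBM + MDT = 1904
Ao = 1864 / 1904
Ao = 0.979

0.979


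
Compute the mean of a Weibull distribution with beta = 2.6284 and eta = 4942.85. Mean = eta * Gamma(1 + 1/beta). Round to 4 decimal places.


beta = 2.6284, eta = 4942.85
1/beta = 0.3805
1 + 1/beta = 1.3805
Gamma(1.3805) = 0.8885
Mean = 4942.85 * 0.8885
Mean = 4391.7406

4391.7406


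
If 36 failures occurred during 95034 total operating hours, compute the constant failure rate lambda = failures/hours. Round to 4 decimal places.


failures = 36
total_hours = 95034
lambda = 36 / 95034
lambda = 0.0004

0.0004


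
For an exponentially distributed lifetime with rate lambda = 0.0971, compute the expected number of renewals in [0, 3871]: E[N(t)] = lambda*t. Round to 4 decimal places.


lambda = 0.0971
t = 3871
E[N(t)] = lambda * t
E[N(t)] = 0.0971 * 3871
E[N(t)] = 375.8741

375.8741


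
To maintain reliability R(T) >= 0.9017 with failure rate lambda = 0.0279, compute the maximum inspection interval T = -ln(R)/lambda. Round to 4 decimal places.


R_target = 0.9017
lambda = 0.0279
-ln(0.9017) = 0.1035
T = 0.1035 / 0.0279
T = 3.7087

3.7087


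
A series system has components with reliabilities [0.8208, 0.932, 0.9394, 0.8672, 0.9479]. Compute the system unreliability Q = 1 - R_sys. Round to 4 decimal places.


Components: [0.8208, 0.932, 0.9394, 0.8672, 0.9479]
After component 1: product = 0.8208
After component 2: product = 0.765
After component 3: product = 0.7186
After component 4: product = 0.6232
After component 5: product = 0.5907
R_sys = 0.5907
Q = 1 - 0.5907 = 0.4093

0.4093


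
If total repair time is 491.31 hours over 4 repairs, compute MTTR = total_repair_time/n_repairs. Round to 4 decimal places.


total_repair_time = 491.31
n_repairs = 4
MTTR = 491.31 / 4
MTTR = 122.8275

122.8275


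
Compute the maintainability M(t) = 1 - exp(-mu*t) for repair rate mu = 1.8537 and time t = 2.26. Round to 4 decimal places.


mu = 1.8537, t = 2.26
mu * t = 1.8537 * 2.26 = 4.1894
exp(-4.1894) = 0.0152
M(t) = 1 - 0.0152
M(t) = 0.9848

0.9848


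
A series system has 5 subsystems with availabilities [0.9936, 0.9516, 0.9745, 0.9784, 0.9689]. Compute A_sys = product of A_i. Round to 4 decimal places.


Subsystems: [0.9936, 0.9516, 0.9745, 0.9784, 0.9689]
After subsystem 1 (A=0.9936): product = 0.9936
After subsystem 2 (A=0.9516): product = 0.9455
After subsystem 3 (A=0.9745): product = 0.9214
After subsystem 4 (A=0.9784): product = 0.9015
After subsystem 5 (A=0.9689): product = 0.8735
A_sys = 0.8735

0.8735


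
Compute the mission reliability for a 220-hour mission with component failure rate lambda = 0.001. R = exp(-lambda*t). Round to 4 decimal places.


lambda = 0.001
mission_time = 220
lambda * t = 0.001 * 220 = 0.22
R = exp(-0.22)
R = 0.8025

0.8025


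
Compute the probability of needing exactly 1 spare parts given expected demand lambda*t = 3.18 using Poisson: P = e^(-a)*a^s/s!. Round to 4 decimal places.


a = 3.18, s = 1
e^(-a) = e^(-3.18) = 0.0416
a^s = 3.18^1 = 3.18
s! = 1
P = 0.0416 * 3.18 / 1
P = 0.1322

0.1322


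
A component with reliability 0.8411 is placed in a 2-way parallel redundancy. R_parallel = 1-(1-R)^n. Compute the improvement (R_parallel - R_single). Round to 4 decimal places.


R_single = 0.8411, n = 2
1 - R_single = 0.1589
(1 - R_single)^n = 0.1589^2 = 0.0252
R_parallel = 1 - 0.0252 = 0.9748
Improvement = 0.9748 - 0.8411
Improvement = 0.1337

0.1337


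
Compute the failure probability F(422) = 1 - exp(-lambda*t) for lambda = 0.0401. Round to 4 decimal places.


lambda = 0.0401, t = 422
lambda * t = 16.9222
exp(-16.9222) = 0.0
F(t) = 1 - 0.0
F(t) = 1.0

1.0


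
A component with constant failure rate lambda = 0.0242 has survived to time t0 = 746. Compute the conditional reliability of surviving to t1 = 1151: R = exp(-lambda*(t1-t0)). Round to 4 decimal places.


lambda = 0.0242
t0 = 746, t1 = 1151
t1 - t0 = 405
lambda * (t1-t0) = 0.0242 * 405 = 9.801
R = exp(-9.801)
R = 0.0001

0.0001


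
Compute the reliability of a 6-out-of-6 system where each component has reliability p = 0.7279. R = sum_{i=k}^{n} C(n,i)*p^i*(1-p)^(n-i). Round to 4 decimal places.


k = 6, n = 6, p = 0.7279
i=6: C(6,6)=1 * 0.7279^6 * 0.2721^0 = 0.1487
R = sum of terms = 0.1487

0.1487


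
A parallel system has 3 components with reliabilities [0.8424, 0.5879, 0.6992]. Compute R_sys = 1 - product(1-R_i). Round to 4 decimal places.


Components: [0.8424, 0.5879, 0.6992]
(1 - 0.8424) = 0.1576, running product = 0.1576
(1 - 0.5879) = 0.4121, running product = 0.0649
(1 - 0.6992) = 0.3008, running product = 0.0195
Product of (1-R_i) = 0.0195
R_sys = 1 - 0.0195 = 0.9805

0.9805


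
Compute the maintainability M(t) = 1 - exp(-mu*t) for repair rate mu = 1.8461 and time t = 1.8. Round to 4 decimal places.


mu = 1.8461, t = 1.8
mu * t = 1.8461 * 1.8 = 3.323
exp(-3.323) = 0.036
M(t) = 1 - 0.036
M(t) = 0.964

0.964


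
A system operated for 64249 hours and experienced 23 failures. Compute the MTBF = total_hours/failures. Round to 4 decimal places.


total_hours = 64249
failures = 23
MTBF = 64249 / 23
MTBF = 2793.4348

2793.4348


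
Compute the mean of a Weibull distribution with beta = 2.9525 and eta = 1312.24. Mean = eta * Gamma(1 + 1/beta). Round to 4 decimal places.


beta = 2.9525, eta = 1312.24
1/beta = 0.3387
1 + 1/beta = 1.3387
Gamma(1.3387) = 0.8924
Mean = 1312.24 * 0.8924
Mean = 1170.9924

1170.9924


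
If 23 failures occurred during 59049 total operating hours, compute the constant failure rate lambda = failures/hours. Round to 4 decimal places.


failures = 23
total_hours = 59049
lambda = 23 / 59049
lambda = 0.0004

0.0004


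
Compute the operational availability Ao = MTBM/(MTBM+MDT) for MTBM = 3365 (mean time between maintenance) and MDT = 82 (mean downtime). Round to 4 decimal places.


MTBM = 3365
MDT = 82
MTBM + MDT = 3447
Ao = 3365 / 3447
Ao = 0.9762

0.9762


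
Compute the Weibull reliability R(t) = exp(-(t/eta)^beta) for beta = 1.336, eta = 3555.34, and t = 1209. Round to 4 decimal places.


beta = 1.336, eta = 3555.34, t = 1209
t/eta = 1209 / 3555.34 = 0.3401
(t/eta)^beta = 0.3401^1.336 = 0.2367
R(t) = exp(-0.2367)
R(t) = 0.7893

0.7893


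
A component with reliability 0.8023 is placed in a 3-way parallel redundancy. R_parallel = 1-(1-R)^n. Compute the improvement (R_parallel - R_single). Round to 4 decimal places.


R_single = 0.8023, n = 3
1 - R_single = 0.1977
(1 - R_single)^n = 0.1977^3 = 0.0077
R_parallel = 1 - 0.0077 = 0.9923
Improvement = 0.9923 - 0.8023
Improvement = 0.19

0.19


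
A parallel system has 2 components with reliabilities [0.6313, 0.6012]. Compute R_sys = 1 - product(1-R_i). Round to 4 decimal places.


Components: [0.6313, 0.6012]
(1 - 0.6313) = 0.3687, running product = 0.3687
(1 - 0.6012) = 0.3988, running product = 0.147
Product of (1-R_i) = 0.147
R_sys = 1 - 0.147 = 0.853

0.853


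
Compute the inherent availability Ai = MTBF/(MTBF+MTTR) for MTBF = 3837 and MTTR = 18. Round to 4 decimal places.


MTBF = 3837
MTTR = 18
MTBF + MTTR = 3855
Ai = 3837 / 3855
Ai = 0.9953

0.9953


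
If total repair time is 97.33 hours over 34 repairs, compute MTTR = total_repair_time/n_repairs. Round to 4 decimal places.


total_repair_time = 97.33
n_repairs = 34
MTTR = 97.33 / 34
MTTR = 2.8626

2.8626


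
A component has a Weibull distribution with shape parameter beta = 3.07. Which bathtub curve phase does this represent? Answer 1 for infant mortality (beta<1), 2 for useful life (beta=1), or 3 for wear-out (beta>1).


beta = 3.07
Compare beta to 1:
beta < 1 => infant mortality (phase 1)
beta = 1 => useful life (phase 2)
beta > 1 => wear-out (phase 3)
Since beta = 3.07, this is wear-out (increasing failure rate)
Phase = 3

3


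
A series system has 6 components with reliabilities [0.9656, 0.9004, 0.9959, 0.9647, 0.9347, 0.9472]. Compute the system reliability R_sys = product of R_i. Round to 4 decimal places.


Components: [0.9656, 0.9004, 0.9959, 0.9647, 0.9347, 0.9472]
After component 1 (R=0.9656): product = 0.9656
After component 2 (R=0.9004): product = 0.8694
After component 3 (R=0.9959): product = 0.8659
After component 4 (R=0.9647): product = 0.8353
After component 5 (R=0.9347): product = 0.7808
After component 6 (R=0.9472): product = 0.7395
R_sys = 0.7395

0.7395


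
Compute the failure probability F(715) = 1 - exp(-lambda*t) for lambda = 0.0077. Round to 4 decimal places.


lambda = 0.0077, t = 715
lambda * t = 5.5055
exp(-5.5055) = 0.0041
F(t) = 1 - 0.0041
F(t) = 0.9959

0.9959


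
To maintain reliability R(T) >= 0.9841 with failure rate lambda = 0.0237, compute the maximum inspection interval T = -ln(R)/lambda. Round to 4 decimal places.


R_target = 0.9841
lambda = 0.0237
-ln(0.9841) = 0.016
T = 0.016 / 0.0237
T = 0.6763

0.6763


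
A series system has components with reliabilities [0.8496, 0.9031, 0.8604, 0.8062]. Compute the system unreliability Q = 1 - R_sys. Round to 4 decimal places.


Components: [0.8496, 0.9031, 0.8604, 0.8062]
After component 1: product = 0.8496
After component 2: product = 0.7673
After component 3: product = 0.6602
After component 4: product = 0.5322
R_sys = 0.5322
Q = 1 - 0.5322 = 0.4678

0.4678


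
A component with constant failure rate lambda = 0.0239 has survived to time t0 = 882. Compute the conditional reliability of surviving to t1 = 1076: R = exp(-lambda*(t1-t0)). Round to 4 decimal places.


lambda = 0.0239
t0 = 882, t1 = 1076
t1 - t0 = 194
lambda * (t1-t0) = 0.0239 * 194 = 4.6366
R = exp(-4.6366)
R = 0.0097

0.0097


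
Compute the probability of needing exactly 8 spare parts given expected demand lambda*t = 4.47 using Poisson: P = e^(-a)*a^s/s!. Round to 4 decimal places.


a = 4.47, s = 8
e^(-a) = e^(-4.47) = 0.0114
a^s = 4.47^8 = 159389.675
s! = 40320
P = 0.0114 * 159389.675 / 40320
P = 0.0453

0.0453


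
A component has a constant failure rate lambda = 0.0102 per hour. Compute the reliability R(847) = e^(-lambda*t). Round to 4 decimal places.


lambda = 0.0102
t = 847
lambda * t = 8.6394
R(t) = e^(-8.6394)
R(t) = 0.0002

0.0002


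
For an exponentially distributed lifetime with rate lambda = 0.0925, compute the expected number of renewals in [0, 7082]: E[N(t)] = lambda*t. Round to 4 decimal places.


lambda = 0.0925
t = 7082
E[N(t)] = lambda * t
E[N(t)] = 0.0925 * 7082
E[N(t)] = 655.085

655.085


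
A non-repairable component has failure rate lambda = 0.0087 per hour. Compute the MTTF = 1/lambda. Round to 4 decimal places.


lambda = 0.0087
MTTF = 1 / 0.0087
MTTF = 114.9425

114.9425


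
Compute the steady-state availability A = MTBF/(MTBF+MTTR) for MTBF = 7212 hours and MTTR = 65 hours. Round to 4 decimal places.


MTBF = 7212
MTTR = 65
MTBF + MTTR = 7277
A = 7212 / 7277
A = 0.9911

0.9911


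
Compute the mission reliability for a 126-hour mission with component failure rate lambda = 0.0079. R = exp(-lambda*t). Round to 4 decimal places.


lambda = 0.0079
mission_time = 126
lambda * t = 0.0079 * 126 = 0.9954
R = exp(-0.9954)
R = 0.3696

0.3696


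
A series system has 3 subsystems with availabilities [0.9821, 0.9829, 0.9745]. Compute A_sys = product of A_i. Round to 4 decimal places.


Subsystems: [0.9821, 0.9829, 0.9745]
After subsystem 1 (A=0.9821): product = 0.9821
After subsystem 2 (A=0.9829): product = 0.9653
After subsystem 3 (A=0.9745): product = 0.9407
A_sys = 0.9407

0.9407


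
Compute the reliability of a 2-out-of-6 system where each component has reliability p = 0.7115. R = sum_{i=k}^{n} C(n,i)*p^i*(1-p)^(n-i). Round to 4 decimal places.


k = 2, n = 6, p = 0.7115
i=2: C(6,2)=15 * 0.7115^2 * 0.2885^4 = 0.0526
i=3: C(6,3)=20 * 0.7115^3 * 0.2885^3 = 0.173
i=4: C(6,4)=15 * 0.7115^4 * 0.2885^2 = 0.32
i=5: C(6,5)=6 * 0.7115^5 * 0.2885^1 = 0.3156
i=6: C(6,6)=1 * 0.7115^6 * 0.2885^0 = 0.1297
R = sum of terms = 0.9909

0.9909


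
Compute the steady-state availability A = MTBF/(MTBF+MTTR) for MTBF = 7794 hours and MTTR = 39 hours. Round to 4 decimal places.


MTBF = 7794
MTTR = 39
MTBF + MTTR = 7833
A = 7794 / 7833
A = 0.995

0.995


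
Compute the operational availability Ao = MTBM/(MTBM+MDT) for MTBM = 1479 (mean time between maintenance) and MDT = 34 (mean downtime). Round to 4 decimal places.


MTBM = 1479
MDT = 34
MTBM + MDT = 1513
Ao = 1479 / 1513
Ao = 0.9775

0.9775


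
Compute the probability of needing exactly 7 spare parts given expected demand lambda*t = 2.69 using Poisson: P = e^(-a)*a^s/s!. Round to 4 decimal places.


a = 2.69, s = 7
e^(-a) = e^(-2.69) = 0.0679
a^s = 2.69^7 = 1019.2154
s! = 5040
P = 0.0679 * 1019.2154 / 5040
P = 0.0137

0.0137


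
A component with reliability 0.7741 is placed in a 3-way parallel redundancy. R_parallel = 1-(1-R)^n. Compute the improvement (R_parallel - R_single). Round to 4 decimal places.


R_single = 0.7741, n = 3
1 - R_single = 0.2259
(1 - R_single)^n = 0.2259^3 = 0.0115
R_parallel = 1 - 0.0115 = 0.9885
Improvement = 0.9885 - 0.7741
Improvement = 0.2144

0.2144


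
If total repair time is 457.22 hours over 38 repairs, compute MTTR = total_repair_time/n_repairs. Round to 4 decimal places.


total_repair_time = 457.22
n_repairs = 38
MTTR = 457.22 / 38
MTTR = 12.0321

12.0321


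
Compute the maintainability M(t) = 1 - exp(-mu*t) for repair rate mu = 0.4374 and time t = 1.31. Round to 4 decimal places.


mu = 0.4374, t = 1.31
mu * t = 0.4374 * 1.31 = 0.573
exp(-0.573) = 0.5638
M(t) = 1 - 0.5638
M(t) = 0.4362

0.4362


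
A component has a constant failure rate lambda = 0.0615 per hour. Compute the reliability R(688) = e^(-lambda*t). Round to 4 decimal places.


lambda = 0.0615
t = 688
lambda * t = 42.312
R(t) = e^(-42.312)
R(t) = 0.0

0.0


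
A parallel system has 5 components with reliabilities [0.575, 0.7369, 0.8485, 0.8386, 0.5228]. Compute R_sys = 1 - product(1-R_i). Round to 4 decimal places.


Components: [0.575, 0.7369, 0.8485, 0.8386, 0.5228]
(1 - 0.575) = 0.425, running product = 0.425
(1 - 0.7369) = 0.2631, running product = 0.1118
(1 - 0.8485) = 0.1515, running product = 0.0169
(1 - 0.8386) = 0.1614, running product = 0.0027
(1 - 0.5228) = 0.4772, running product = 0.0013
Product of (1-R_i) = 0.0013
R_sys = 1 - 0.0013 = 0.9987

0.9987


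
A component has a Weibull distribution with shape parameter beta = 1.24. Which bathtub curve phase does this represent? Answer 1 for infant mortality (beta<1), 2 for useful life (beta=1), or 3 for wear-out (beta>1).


beta = 1.24
Compare beta to 1:
beta < 1 => infant mortality (phase 1)
beta = 1 => useful life (phase 2)
beta > 1 => wear-out (phase 3)
Since beta = 1.24, this is wear-out (increasing failure rate)
Phase = 3

3


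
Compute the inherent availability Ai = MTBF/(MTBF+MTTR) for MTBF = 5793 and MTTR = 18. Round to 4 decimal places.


MTBF = 5793
MTTR = 18
MTBF + MTTR = 5811
Ai = 5793 / 5811
Ai = 0.9969

0.9969


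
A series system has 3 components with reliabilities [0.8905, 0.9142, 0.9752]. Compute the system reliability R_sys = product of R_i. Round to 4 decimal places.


Components: [0.8905, 0.9142, 0.9752]
After component 1 (R=0.8905): product = 0.8905
After component 2 (R=0.9142): product = 0.8141
After component 3 (R=0.9752): product = 0.7939
R_sys = 0.7939

0.7939


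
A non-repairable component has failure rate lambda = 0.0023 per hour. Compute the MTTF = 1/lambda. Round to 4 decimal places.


lambda = 0.0023
MTTF = 1 / 0.0023
MTTF = 434.7826

434.7826


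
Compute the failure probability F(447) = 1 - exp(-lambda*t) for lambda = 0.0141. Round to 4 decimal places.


lambda = 0.0141, t = 447
lambda * t = 6.3027
exp(-6.3027) = 0.0018
F(t) = 1 - 0.0018
F(t) = 0.9982

0.9982


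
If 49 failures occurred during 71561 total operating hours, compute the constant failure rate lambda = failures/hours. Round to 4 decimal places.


failures = 49
total_hours = 71561
lambda = 49 / 71561
lambda = 0.0007

0.0007


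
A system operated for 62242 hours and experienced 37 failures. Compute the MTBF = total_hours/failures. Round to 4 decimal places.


total_hours = 62242
failures = 37
MTBF = 62242 / 37
MTBF = 1682.2162

1682.2162


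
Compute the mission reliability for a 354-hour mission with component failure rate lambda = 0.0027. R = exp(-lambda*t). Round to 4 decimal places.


lambda = 0.0027
mission_time = 354
lambda * t = 0.0027 * 354 = 0.9558
R = exp(-0.9558)
R = 0.3845

0.3845


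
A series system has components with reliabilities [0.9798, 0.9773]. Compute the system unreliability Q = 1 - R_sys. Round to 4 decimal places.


Components: [0.9798, 0.9773]
After component 1: product = 0.9798
After component 2: product = 0.9576
R_sys = 0.9576
Q = 1 - 0.9576 = 0.0424

0.0424


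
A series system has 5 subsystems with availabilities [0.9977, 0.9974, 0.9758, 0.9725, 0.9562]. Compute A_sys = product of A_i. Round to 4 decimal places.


Subsystems: [0.9977, 0.9974, 0.9758, 0.9725, 0.9562]
After subsystem 1 (A=0.9977): product = 0.9977
After subsystem 2 (A=0.9974): product = 0.9951
After subsystem 3 (A=0.9758): product = 0.971
After subsystem 4 (A=0.9725): product = 0.9443
After subsystem 5 (A=0.9562): product = 0.903
A_sys = 0.903

0.903


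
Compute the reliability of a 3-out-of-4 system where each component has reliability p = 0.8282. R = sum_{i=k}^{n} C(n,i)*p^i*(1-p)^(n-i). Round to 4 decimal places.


k = 3, n = 4, p = 0.8282
i=3: C(4,3)=4 * 0.8282^3 * 0.1718^1 = 0.3904
i=4: C(4,4)=1 * 0.8282^4 * 0.1718^0 = 0.4705
R = sum of terms = 0.8609

0.8609


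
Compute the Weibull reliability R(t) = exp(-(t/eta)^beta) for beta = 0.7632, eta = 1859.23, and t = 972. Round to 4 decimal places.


beta = 0.7632, eta = 1859.23, t = 972
t/eta = 972 / 1859.23 = 0.5228
(t/eta)^beta = 0.5228^0.7632 = 0.6096
R(t) = exp(-0.6096)
R(t) = 0.5436

0.5436


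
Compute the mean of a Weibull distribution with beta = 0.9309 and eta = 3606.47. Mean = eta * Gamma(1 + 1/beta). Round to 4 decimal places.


beta = 0.9309, eta = 3606.47
1/beta = 1.0742
1 + 1/beta = 2.0742
Gamma(2.0742) = 1.0337
Mean = 3606.47 * 1.0337
Mean = 3727.9641

3727.9641


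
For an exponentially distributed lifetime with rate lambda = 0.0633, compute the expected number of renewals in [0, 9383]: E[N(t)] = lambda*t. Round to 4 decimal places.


lambda = 0.0633
t = 9383
E[N(t)] = lambda * t
E[N(t)] = 0.0633 * 9383
E[N(t)] = 593.9439

593.9439


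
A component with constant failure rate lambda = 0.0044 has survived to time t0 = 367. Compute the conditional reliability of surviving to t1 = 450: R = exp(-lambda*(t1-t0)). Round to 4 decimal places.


lambda = 0.0044
t0 = 367, t1 = 450
t1 - t0 = 83
lambda * (t1-t0) = 0.0044 * 83 = 0.3652
R = exp(-0.3652)
R = 0.6941

0.6941


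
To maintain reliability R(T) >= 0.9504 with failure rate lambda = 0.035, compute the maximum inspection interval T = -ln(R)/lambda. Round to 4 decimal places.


R_target = 0.9504
lambda = 0.035
-ln(0.9504) = 0.0509
T = 0.0509 / 0.035
T = 1.4535

1.4535


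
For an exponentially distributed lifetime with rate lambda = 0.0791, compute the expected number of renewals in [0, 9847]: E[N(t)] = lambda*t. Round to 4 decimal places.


lambda = 0.0791
t = 9847
E[N(t)] = lambda * t
E[N(t)] = 0.0791 * 9847
E[N(t)] = 778.8977

778.8977


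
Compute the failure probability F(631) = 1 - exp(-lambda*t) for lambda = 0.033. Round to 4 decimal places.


lambda = 0.033, t = 631
lambda * t = 20.823
exp(-20.823) = 0.0
F(t) = 1 - 0.0
F(t) = 1.0

1.0


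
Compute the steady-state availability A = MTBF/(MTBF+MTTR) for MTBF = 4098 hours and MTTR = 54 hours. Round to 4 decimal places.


MTBF = 4098
MTTR = 54
MTBF + MTTR = 4152
A = 4098 / 4152
A = 0.987

0.987


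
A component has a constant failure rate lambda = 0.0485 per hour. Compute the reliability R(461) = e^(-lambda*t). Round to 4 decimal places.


lambda = 0.0485
t = 461
lambda * t = 22.3585
R(t) = e^(-22.3585)
R(t) = 0.0

0.0


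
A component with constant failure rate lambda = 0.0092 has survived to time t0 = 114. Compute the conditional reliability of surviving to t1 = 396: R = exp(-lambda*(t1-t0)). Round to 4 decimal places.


lambda = 0.0092
t0 = 114, t1 = 396
t1 - t0 = 282
lambda * (t1-t0) = 0.0092 * 282 = 2.5944
R = exp(-2.5944)
R = 0.0747

0.0747


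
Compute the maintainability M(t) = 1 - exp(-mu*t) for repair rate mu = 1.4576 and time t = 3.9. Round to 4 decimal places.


mu = 1.4576, t = 3.9
mu * t = 1.4576 * 3.9 = 5.6846
exp(-5.6846) = 0.0034
M(t) = 1 - 0.0034
M(t) = 0.9966

0.9966


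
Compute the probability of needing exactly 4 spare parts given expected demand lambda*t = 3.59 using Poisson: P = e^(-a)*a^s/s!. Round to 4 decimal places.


a = 3.59, s = 4
e^(-a) = e^(-3.59) = 0.0276
a^s = 3.59^4 = 166.1031
s! = 24
P = 0.0276 * 166.1031 / 24
P = 0.191

0.191


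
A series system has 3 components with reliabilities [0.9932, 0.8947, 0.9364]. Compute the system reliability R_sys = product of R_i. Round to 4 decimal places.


Components: [0.9932, 0.8947, 0.9364]
After component 1 (R=0.9932): product = 0.9932
After component 2 (R=0.8947): product = 0.8886
After component 3 (R=0.9364): product = 0.8321
R_sys = 0.8321

0.8321


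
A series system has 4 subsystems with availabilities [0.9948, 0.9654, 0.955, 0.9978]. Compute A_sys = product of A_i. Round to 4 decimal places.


Subsystems: [0.9948, 0.9654, 0.955, 0.9978]
After subsystem 1 (A=0.9948): product = 0.9948
After subsystem 2 (A=0.9654): product = 0.9604
After subsystem 3 (A=0.955): product = 0.9172
After subsystem 4 (A=0.9978): product = 0.9151
A_sys = 0.9151

0.9151


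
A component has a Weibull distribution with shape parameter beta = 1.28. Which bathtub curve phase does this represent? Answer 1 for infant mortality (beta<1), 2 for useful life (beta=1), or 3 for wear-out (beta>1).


beta = 1.28
Compare beta to 1:
beta < 1 => infant mortality (phase 1)
beta = 1 => useful life (phase 2)
beta > 1 => wear-out (phase 3)
Since beta = 1.28, this is wear-out (increasing failure rate)
Phase = 3

3


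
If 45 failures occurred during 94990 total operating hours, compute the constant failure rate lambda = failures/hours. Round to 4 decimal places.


failures = 45
total_hours = 94990
lambda = 45 / 94990
lambda = 0.0005

0.0005


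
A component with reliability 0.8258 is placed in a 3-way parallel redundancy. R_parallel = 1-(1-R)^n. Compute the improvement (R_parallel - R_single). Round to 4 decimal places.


R_single = 0.8258, n = 3
1 - R_single = 0.1742
(1 - R_single)^n = 0.1742^3 = 0.0053
R_parallel = 1 - 0.0053 = 0.9947
Improvement = 0.9947 - 0.8258
Improvement = 0.1689

0.1689


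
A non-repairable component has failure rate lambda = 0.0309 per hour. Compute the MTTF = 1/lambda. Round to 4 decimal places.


lambda = 0.0309
MTTF = 1 / 0.0309
MTTF = 32.3625

32.3625


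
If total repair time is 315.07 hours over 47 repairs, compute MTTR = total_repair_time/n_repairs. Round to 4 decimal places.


total_repair_time = 315.07
n_repairs = 47
MTTR = 315.07 / 47
MTTR = 6.7036

6.7036


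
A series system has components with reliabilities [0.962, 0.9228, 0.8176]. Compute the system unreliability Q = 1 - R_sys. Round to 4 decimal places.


Components: [0.962, 0.9228, 0.8176]
After component 1: product = 0.962
After component 2: product = 0.8877
After component 3: product = 0.7258
R_sys = 0.7258
Q = 1 - 0.7258 = 0.2742

0.2742


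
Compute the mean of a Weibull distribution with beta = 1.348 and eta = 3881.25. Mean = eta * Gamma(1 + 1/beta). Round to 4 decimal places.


beta = 1.348, eta = 3881.25
1/beta = 0.7418
1 + 1/beta = 1.7418
Gamma(1.7418) = 0.9172
Mean = 3881.25 * 0.9172
Mean = 3560.0059

3560.0059


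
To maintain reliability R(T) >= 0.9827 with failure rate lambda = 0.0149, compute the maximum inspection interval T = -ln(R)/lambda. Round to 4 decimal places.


R_target = 0.9827
lambda = 0.0149
-ln(0.9827) = 0.0175
T = 0.0175 / 0.0149
T = 1.1712

1.1712


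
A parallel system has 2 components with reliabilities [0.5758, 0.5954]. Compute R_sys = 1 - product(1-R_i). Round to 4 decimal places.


Components: [0.5758, 0.5954]
(1 - 0.5758) = 0.4242, running product = 0.4242
(1 - 0.5954) = 0.4046, running product = 0.1716
Product of (1-R_i) = 0.1716
R_sys = 1 - 0.1716 = 0.8284

0.8284


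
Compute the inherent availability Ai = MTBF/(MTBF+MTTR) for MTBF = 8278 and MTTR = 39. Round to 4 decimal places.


MTBF = 8278
MTTR = 39
MTBF + MTTR = 8317
Ai = 8278 / 8317
Ai = 0.9953

0.9953


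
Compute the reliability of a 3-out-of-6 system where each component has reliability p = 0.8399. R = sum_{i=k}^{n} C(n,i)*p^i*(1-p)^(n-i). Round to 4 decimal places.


k = 3, n = 6, p = 0.8399
i=3: C(6,3)=20 * 0.8399^3 * 0.1601^3 = 0.0486
i=4: C(6,4)=15 * 0.8399^4 * 0.1601^2 = 0.1913
i=5: C(6,5)=6 * 0.8399^5 * 0.1601^1 = 0.4015
i=6: C(6,6)=1 * 0.8399^6 * 0.1601^0 = 0.351
R = sum of terms = 0.9925

0.9925


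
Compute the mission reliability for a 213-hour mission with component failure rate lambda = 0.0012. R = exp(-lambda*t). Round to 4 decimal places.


lambda = 0.0012
mission_time = 213
lambda * t = 0.0012 * 213 = 0.2556
R = exp(-0.2556)
R = 0.7745

0.7745


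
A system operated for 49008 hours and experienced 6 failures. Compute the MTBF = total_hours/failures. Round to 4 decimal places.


total_hours = 49008
failures = 6
MTBF = 49008 / 6
MTBF = 8168.0

8168.0


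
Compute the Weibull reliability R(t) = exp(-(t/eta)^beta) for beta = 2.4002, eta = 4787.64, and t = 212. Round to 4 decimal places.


beta = 2.4002, eta = 4787.64, t = 212
t/eta = 212 / 4787.64 = 0.0443
(t/eta)^beta = 0.0443^2.4002 = 0.0006
R(t) = exp(-0.0006)
R(t) = 0.9994

0.9994


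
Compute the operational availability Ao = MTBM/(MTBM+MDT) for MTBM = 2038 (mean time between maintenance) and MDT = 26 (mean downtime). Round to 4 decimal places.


MTBM = 2038
MDT = 26
MTBM + MDT = 2064
Ao = 2038 / 2064
Ao = 0.9874

0.9874


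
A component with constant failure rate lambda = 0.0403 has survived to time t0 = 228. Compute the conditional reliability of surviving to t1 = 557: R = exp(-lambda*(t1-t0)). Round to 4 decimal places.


lambda = 0.0403
t0 = 228, t1 = 557
t1 - t0 = 329
lambda * (t1-t0) = 0.0403 * 329 = 13.2587
R = exp(-13.2587)
R = 0.0

0.0


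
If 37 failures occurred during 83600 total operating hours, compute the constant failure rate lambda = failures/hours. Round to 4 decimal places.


failures = 37
total_hours = 83600
lambda = 37 / 83600
lambda = 0.0004

0.0004


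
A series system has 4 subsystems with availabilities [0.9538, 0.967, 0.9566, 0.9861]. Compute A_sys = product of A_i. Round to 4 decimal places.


Subsystems: [0.9538, 0.967, 0.9566, 0.9861]
After subsystem 1 (A=0.9538): product = 0.9538
After subsystem 2 (A=0.967): product = 0.9223
After subsystem 3 (A=0.9566): product = 0.8823
After subsystem 4 (A=0.9861): product = 0.87
A_sys = 0.87

0.87


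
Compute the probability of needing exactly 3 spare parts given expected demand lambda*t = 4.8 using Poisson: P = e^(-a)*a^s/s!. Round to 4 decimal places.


a = 4.8, s = 3
e^(-a) = e^(-4.8) = 0.0082
a^s = 4.8^3 = 110.592
s! = 6
P = 0.0082 * 110.592 / 6
P = 0.1517

0.1517


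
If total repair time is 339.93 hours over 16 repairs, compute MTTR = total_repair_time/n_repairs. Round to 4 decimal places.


total_repair_time = 339.93
n_repairs = 16
MTTR = 339.93 / 16
MTTR = 21.2456

21.2456


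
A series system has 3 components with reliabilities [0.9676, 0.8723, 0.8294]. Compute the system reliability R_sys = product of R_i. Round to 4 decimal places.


Components: [0.9676, 0.8723, 0.8294]
After component 1 (R=0.9676): product = 0.9676
After component 2 (R=0.8723): product = 0.844
After component 3 (R=0.8294): product = 0.7
R_sys = 0.7

0.7


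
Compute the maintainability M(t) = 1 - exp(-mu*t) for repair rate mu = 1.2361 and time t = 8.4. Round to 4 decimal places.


mu = 1.2361, t = 8.4
mu * t = 1.2361 * 8.4 = 10.3832
exp(-10.3832) = 0.0
M(t) = 1 - 0.0
M(t) = 1.0

1.0


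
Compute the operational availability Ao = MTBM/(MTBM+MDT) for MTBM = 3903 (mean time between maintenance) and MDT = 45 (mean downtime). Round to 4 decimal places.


MTBM = 3903
MDT = 45
MTBM + MDT = 3948
Ao = 3903 / 3948
Ao = 0.9886

0.9886


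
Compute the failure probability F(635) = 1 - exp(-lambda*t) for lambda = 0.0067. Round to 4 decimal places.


lambda = 0.0067, t = 635
lambda * t = 4.2545
exp(-4.2545) = 0.0142
F(t) = 1 - 0.0142
F(t) = 0.9858

0.9858


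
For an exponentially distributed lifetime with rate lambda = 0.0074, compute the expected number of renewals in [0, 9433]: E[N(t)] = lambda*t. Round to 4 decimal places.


lambda = 0.0074
t = 9433
E[N(t)] = lambda * t
E[N(t)] = 0.0074 * 9433
E[N(t)] = 69.8042

69.8042


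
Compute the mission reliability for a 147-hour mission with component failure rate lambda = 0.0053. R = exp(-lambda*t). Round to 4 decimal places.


lambda = 0.0053
mission_time = 147
lambda * t = 0.0053 * 147 = 0.7791
R = exp(-0.7791)
R = 0.4588

0.4588


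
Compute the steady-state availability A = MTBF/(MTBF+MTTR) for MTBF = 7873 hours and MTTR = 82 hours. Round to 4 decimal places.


MTBF = 7873
MTTR = 82
MTBF + MTTR = 7955
A = 7873 / 7955
A = 0.9897

0.9897


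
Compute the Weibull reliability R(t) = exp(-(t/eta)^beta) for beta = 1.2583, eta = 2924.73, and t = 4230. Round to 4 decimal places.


beta = 1.2583, eta = 2924.73, t = 4230
t/eta = 4230 / 2924.73 = 1.4463
(t/eta)^beta = 1.4463^1.2583 = 1.5909
R(t) = exp(-1.5909)
R(t) = 0.2037

0.2037


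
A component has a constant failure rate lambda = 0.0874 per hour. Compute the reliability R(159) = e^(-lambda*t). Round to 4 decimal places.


lambda = 0.0874
t = 159
lambda * t = 13.8966
R(t) = e^(-13.8966)
R(t) = 0.0

0.0


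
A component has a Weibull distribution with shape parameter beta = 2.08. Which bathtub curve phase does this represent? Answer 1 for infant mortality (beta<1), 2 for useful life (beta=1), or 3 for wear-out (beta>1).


beta = 2.08
Compare beta to 1:
beta < 1 => infant mortality (phase 1)
beta = 1 => useful life (phase 2)
beta > 1 => wear-out (phase 3)
Since beta = 2.08, this is wear-out (increasing failure rate)
Phase = 3

3


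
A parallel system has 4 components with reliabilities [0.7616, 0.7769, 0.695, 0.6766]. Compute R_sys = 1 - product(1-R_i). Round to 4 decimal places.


Components: [0.7616, 0.7769, 0.695, 0.6766]
(1 - 0.7616) = 0.2384, running product = 0.2384
(1 - 0.7769) = 0.2231, running product = 0.0532
(1 - 0.695) = 0.305, running product = 0.0162
(1 - 0.6766) = 0.3234, running product = 0.0052
Product of (1-R_i) = 0.0052
R_sys = 1 - 0.0052 = 0.9948

0.9948


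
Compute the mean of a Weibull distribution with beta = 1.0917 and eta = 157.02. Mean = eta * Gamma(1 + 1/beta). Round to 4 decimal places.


beta = 1.0917, eta = 157.02
1/beta = 0.916
1 + 1/beta = 1.916
Gamma(1.916) = 0.9673
Mean = 157.02 * 0.9673
Mean = 151.893

151.893


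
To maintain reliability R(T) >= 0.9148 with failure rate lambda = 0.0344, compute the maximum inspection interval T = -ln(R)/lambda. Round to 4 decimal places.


R_target = 0.9148
lambda = 0.0344
-ln(0.9148) = 0.089
T = 0.089 / 0.0344
T = 2.5887

2.5887


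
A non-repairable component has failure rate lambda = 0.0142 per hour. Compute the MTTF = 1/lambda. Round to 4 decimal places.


lambda = 0.0142
MTTF = 1 / 0.0142
MTTF = 70.4225

70.4225


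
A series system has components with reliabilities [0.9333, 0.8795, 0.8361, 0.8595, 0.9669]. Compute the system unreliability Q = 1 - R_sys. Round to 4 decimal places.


Components: [0.9333, 0.8795, 0.8361, 0.8595, 0.9669]
After component 1: product = 0.9333
After component 2: product = 0.8208
After component 3: product = 0.6863
After component 4: product = 0.5899
After component 5: product = 0.5704
R_sys = 0.5704
Q = 1 - 0.5704 = 0.4296

0.4296


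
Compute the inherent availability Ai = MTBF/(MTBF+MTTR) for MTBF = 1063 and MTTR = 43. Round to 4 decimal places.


MTBF = 1063
MTTR = 43
MTBF + MTTR = 1106
Ai = 1063 / 1106
Ai = 0.9611

0.9611


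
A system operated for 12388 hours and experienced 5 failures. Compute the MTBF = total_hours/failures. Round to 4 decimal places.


total_hours = 12388
failures = 5
MTBF = 12388 / 5
MTBF = 2477.6

2477.6


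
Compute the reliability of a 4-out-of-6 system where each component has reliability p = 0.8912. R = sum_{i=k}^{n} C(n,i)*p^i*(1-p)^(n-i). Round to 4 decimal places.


k = 4, n = 6, p = 0.8912
i=4: C(6,4)=15 * 0.8912^4 * 0.1088^2 = 0.112
i=5: C(6,5)=6 * 0.8912^5 * 0.1088^1 = 0.367
i=6: C(6,6)=1 * 0.8912^6 * 0.1088^0 = 0.501
R = sum of terms = 0.98

0.98


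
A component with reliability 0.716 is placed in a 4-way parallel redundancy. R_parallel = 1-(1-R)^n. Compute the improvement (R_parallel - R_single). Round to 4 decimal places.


R_single = 0.716, n = 4
1 - R_single = 0.284
(1 - R_single)^n = 0.284^4 = 0.0065
R_parallel = 1 - 0.0065 = 0.9935
Improvement = 0.9935 - 0.716
Improvement = 0.2775

0.2775


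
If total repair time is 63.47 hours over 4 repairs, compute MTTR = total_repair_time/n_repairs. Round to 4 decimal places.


total_repair_time = 63.47
n_repairs = 4
MTTR = 63.47 / 4
MTTR = 15.8675

15.8675


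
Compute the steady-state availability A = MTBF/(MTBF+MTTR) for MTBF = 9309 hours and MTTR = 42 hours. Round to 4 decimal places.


MTBF = 9309
MTTR = 42
MTBF + MTTR = 9351
A = 9309 / 9351
A = 0.9955

0.9955


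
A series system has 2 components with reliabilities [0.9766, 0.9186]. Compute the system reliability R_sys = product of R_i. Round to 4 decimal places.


Components: [0.9766, 0.9186]
After component 1 (R=0.9766): product = 0.9766
After component 2 (R=0.9186): product = 0.8971
R_sys = 0.8971

0.8971


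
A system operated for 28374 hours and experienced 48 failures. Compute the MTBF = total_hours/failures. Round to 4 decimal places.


total_hours = 28374
failures = 48
MTBF = 28374 / 48
MTBF = 591.125

591.125


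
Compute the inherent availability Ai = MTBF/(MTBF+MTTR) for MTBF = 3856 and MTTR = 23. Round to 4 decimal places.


MTBF = 3856
MTTR = 23
MTBF + MTTR = 3879
Ai = 3856 / 3879
Ai = 0.9941

0.9941


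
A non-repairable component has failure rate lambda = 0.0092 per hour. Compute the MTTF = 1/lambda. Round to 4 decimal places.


lambda = 0.0092
MTTF = 1 / 0.0092
MTTF = 108.6957

108.6957


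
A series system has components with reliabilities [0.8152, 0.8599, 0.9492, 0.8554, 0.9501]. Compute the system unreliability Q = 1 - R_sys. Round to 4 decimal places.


Components: [0.8152, 0.8599, 0.9492, 0.8554, 0.9501]
After component 1: product = 0.8152
After component 2: product = 0.701
After component 3: product = 0.6654
After component 4: product = 0.5692
After component 5: product = 0.5408
R_sys = 0.5408
Q = 1 - 0.5408 = 0.4592

0.4592


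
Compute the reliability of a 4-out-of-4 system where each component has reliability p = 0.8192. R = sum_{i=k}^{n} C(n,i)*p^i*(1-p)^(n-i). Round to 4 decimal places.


k = 4, n = 4, p = 0.8192
i=4: C(4,4)=1 * 0.8192^4 * 0.1808^0 = 0.4504
R = sum of terms = 0.4504

0.4504


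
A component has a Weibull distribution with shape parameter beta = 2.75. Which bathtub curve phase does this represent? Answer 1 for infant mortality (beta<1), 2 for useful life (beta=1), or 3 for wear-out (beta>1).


beta = 2.75
Compare beta to 1:
beta < 1 => infant mortality (phase 1)
beta = 1 => useful life (phase 2)
beta > 1 => wear-out (phase 3)
Since beta = 2.75, this is wear-out (increasing failure rate)
Phase = 3

3


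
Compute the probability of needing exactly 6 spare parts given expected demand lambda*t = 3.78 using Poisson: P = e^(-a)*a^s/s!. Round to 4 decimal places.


a = 3.78, s = 6
e^(-a) = e^(-3.78) = 0.0228
a^s = 3.78^6 = 2917.0965
s! = 720
P = 0.0228 * 2917.0965 / 720
P = 0.0925

0.0925


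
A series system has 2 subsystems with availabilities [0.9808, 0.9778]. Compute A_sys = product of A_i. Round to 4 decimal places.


Subsystems: [0.9808, 0.9778]
After subsystem 1 (A=0.9808): product = 0.9808
After subsystem 2 (A=0.9778): product = 0.959
A_sys = 0.959

0.959


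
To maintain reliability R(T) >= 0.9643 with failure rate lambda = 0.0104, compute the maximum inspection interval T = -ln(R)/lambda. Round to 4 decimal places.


R_target = 0.9643
lambda = 0.0104
-ln(0.9643) = 0.0364
T = 0.0364 / 0.0104
T = 3.4955

3.4955


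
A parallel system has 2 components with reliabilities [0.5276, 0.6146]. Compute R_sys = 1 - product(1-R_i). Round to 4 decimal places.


Components: [0.5276, 0.6146]
(1 - 0.5276) = 0.4724, running product = 0.4724
(1 - 0.6146) = 0.3854, running product = 0.1821
Product of (1-R_i) = 0.1821
R_sys = 1 - 0.1821 = 0.8179

0.8179


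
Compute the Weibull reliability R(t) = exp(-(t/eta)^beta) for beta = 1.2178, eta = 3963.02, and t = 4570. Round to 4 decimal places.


beta = 1.2178, eta = 3963.02, t = 4570
t/eta = 4570 / 3963.02 = 1.1532
(t/eta)^beta = 1.1532^1.2178 = 1.1895
R(t) = exp(-1.1895)
R(t) = 0.3044

0.3044


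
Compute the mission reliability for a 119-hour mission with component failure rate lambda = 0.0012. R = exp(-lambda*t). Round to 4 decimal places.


lambda = 0.0012
mission_time = 119
lambda * t = 0.0012 * 119 = 0.1428
R = exp(-0.1428)
R = 0.8669

0.8669


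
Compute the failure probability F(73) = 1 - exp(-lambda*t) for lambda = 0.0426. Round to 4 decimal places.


lambda = 0.0426, t = 73
lambda * t = 3.1098
exp(-3.1098) = 0.0446
F(t) = 1 - 0.0446
F(t) = 0.9554

0.9554
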